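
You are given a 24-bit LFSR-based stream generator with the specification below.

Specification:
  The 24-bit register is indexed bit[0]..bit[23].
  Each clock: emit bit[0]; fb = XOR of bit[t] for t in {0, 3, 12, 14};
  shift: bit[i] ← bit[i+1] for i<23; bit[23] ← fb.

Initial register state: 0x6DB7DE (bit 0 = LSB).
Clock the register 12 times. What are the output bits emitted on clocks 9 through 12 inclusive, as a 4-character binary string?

reg_0 = 0x6DB7DE
clock 1: out=0, reg = 0x36DBEF
clock 2: out=1, reg = 0x1B6DF7
clock 3: out=1, reg = 0x0DB6FB
clock 4: out=1, reg = 0x86DB7D
clock 5: out=1, reg = 0x436DBE
clock 6: out=0, reg = 0x21B6DF
clock 7: out=1, reg = 0x90DB6F
clock 8: out=1, reg = 0x486DB7
clock 9: out=1, reg = 0x2436DB
clock 10: out=1, reg = 0x921B6D
clock 11: out=1, reg = 0xC90DB6
clock 12: out=0, reg = 0x6486DB

1110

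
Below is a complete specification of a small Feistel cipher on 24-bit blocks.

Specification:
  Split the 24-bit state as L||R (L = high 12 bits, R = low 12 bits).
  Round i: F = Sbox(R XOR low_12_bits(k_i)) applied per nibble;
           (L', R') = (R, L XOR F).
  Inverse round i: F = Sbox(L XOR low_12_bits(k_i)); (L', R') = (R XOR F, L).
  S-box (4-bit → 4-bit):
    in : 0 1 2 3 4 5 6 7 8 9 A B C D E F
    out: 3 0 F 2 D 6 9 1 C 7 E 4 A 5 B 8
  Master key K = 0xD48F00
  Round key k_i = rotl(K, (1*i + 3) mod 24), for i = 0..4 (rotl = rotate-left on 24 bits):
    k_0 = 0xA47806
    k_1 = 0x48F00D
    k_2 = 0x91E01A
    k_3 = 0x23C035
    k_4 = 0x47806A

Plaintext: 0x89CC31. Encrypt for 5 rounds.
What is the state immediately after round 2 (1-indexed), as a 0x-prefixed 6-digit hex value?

s_0 = plaintext = 0x89CC31
s_1 = Round(s_0, k_0) = 0xC315BD
s_2 = Round(s_1, k_1) = 0x5BDA72
s_3 = Round(s_2, k_2) = 0xA72B21
s_4 = Round(s_3, k_3) = 0xB21E7F
s_5 = Round(s_4, k_4) = 0xE7F027

0x5BDA72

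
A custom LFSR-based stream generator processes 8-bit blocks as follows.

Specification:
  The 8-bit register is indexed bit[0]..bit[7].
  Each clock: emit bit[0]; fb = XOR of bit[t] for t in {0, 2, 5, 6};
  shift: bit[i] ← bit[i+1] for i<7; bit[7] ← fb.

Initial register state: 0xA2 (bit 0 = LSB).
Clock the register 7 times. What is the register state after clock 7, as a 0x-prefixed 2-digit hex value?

0x83

reg_0 = 0xA2
clock 1: out=0, reg = 0xD1
clock 2: out=1, reg = 0x68
clock 3: out=0, reg = 0x34
clock 4: out=0, reg = 0x1A
clock 5: out=0, reg = 0x0D
clock 6: out=1, reg = 0x06
clock 7: out=0, reg = 0x83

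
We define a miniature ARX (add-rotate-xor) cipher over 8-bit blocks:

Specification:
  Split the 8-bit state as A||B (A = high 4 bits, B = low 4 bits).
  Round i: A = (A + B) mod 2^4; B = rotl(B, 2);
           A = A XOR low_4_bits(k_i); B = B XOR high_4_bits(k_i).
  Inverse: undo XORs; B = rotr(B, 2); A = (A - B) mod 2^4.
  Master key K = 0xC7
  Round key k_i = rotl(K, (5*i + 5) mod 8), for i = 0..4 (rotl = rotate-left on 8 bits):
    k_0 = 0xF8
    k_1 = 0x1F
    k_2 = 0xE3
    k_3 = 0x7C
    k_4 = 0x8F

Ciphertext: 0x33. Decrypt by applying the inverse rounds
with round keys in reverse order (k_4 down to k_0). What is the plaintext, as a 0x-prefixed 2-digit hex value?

s_0 = ciphertext = 0x33
s_1 = InvRound(s_0, k_4) = 0xEE
s_2 = InvRound(s_1, k_3) = 0xC6
s_3 = InvRound(s_2, k_2) = 0xD2
s_4 = InvRound(s_3, k_1) = 0x6C
s_5 = InvRound(s_4, k_0) = 0x2C

0x2C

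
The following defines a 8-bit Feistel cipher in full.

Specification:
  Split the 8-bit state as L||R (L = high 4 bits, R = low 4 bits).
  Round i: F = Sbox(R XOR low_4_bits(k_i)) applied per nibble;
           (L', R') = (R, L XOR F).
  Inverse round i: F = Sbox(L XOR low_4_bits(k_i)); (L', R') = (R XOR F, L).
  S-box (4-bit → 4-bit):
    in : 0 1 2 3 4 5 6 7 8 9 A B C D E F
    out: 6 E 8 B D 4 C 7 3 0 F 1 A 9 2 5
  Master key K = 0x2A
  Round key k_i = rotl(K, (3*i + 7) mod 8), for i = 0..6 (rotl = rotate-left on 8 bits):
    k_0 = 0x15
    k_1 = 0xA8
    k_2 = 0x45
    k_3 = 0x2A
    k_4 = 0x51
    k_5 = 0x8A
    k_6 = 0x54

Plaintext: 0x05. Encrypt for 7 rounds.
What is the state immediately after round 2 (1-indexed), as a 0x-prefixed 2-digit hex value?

0x67

s_0 = plaintext = 0x05
s_1 = Round(s_0, k_0) = 0x56
s_2 = Round(s_1, k_1) = 0x67
s_3 = Round(s_2, k_2) = 0x7E
s_4 = Round(s_3, k_3) = 0xEA
s_5 = Round(s_4, k_4) = 0xAF
s_6 = Round(s_5, k_5) = 0xFE
s_7 = Round(s_6, k_6) = 0xE0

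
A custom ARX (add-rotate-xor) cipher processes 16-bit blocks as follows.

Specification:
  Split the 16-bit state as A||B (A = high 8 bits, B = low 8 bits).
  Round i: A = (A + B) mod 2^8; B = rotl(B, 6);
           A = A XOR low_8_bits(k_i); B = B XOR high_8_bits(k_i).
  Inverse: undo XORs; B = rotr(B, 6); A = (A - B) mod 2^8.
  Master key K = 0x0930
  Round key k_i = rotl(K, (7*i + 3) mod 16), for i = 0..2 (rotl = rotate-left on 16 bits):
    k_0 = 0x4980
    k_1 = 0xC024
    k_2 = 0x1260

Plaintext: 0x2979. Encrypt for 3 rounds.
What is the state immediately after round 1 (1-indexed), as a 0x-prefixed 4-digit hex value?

s_0 = plaintext = 0x2979
s_1 = Round(s_0, k_0) = 0x2217
s_2 = Round(s_1, k_1) = 0x1D05
s_3 = Round(s_2, k_2) = 0x4253

0x2217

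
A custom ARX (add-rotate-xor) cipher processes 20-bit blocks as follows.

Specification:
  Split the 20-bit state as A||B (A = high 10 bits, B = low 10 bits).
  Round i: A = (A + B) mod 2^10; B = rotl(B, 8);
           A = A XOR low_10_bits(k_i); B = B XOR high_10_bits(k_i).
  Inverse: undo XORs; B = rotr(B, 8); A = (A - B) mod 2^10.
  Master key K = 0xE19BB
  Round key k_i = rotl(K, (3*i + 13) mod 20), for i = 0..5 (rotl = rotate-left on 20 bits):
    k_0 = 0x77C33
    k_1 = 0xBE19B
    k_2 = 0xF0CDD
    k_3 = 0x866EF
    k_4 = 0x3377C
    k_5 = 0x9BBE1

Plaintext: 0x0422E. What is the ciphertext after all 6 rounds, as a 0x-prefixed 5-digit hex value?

0x149B5

s_0 = plaintext = 0x0422E
s_1 = Round(s_0, k_0) = 0x83754
s_2 = Round(s_1, k_1) = 0x3EA2D
s_3 = Round(s_2, k_2) = 0xFEA48
s_4 = Round(s_3, k_3) = 0x2B68B
s_5 = Round(s_4, k_4) = 0x1136F
s_6 = Round(s_5, k_5) = 0x149B5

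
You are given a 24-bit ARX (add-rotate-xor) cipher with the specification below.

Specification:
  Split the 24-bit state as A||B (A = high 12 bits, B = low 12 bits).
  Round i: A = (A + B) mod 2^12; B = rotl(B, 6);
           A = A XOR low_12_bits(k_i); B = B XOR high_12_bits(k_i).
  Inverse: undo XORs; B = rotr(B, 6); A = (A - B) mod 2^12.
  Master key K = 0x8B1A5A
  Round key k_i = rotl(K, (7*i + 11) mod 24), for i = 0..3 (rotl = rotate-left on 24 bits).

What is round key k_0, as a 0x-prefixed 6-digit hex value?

K = 0x8B1A5A
k_0 = rotl(K, (7*0+11) mod 24) = rotl(K, 11) = 0xD2D458

0xD2D458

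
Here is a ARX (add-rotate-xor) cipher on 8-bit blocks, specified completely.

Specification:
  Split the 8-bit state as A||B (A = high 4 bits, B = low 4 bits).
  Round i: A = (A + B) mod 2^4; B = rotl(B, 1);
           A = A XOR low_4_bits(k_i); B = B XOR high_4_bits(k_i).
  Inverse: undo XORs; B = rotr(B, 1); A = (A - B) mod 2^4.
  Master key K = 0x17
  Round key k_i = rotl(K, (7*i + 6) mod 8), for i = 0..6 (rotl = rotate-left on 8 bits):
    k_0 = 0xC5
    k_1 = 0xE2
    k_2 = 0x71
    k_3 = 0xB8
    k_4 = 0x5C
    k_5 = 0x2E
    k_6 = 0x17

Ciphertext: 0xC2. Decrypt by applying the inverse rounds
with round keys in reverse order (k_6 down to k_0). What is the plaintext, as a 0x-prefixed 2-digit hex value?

0xBC

s_0 = ciphertext = 0xC2
s_1 = InvRound(s_0, k_6) = 0x29
s_2 = InvRound(s_1, k_5) = 0xFD
s_3 = InvRound(s_2, k_4) = 0xF4
s_4 = InvRound(s_3, k_3) = 0x8F
s_5 = InvRound(s_4, k_2) = 0x54
s_6 = InvRound(s_5, k_1) = 0x25
s_7 = InvRound(s_6, k_0) = 0xBC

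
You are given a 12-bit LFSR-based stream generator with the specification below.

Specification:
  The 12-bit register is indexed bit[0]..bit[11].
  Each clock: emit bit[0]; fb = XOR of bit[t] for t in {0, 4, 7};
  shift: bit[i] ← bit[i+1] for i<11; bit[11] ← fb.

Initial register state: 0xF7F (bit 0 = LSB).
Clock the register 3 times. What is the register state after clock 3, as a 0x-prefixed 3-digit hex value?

reg_0 = 0xF7F
clock 1: out=1, reg = 0x7BF
clock 2: out=1, reg = 0xBDF
clock 3: out=1, reg = 0xDEF

0xDEF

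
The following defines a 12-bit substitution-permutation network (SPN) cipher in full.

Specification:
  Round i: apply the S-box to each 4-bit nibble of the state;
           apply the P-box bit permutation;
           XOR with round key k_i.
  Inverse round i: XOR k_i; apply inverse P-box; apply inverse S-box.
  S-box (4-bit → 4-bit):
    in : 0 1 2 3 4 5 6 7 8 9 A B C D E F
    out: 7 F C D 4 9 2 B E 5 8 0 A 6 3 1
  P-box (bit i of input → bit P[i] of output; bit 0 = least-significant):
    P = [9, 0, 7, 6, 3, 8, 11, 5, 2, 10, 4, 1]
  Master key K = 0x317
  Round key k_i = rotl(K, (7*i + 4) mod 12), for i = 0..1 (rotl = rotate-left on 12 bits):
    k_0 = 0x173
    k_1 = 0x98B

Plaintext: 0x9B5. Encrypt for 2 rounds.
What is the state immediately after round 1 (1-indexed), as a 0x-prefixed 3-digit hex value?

s_0 = plaintext = 0x9B5
s_1 = Round(s_0, k_0) = 0x327
s_2 = Round(s_1, k_1) = 0x3FC

0x327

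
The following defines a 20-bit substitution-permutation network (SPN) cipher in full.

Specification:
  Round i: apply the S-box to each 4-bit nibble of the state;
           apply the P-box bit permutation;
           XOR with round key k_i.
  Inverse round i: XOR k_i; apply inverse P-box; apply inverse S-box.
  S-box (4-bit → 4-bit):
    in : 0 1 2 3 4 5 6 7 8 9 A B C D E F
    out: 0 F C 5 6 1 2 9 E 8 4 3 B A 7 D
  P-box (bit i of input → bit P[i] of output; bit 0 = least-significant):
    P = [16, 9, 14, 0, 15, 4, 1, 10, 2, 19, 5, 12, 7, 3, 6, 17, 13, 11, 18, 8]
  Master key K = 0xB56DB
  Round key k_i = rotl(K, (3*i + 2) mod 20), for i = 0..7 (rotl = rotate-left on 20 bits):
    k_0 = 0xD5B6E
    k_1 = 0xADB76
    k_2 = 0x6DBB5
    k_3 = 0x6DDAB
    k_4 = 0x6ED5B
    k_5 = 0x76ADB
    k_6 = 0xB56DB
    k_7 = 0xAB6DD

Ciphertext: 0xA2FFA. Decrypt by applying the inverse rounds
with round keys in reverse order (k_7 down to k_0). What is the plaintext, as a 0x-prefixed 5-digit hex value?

0x525D5

s_0 = ciphertext = 0xA2FFA
s_1 = InvRound(s_0, k_7) = 0xD0F39
s_2 = InvRound(s_1, k_6) = 0x8F2AA
s_3 = InvRound(s_2, k_5) = 0x428B7
s_4 = InvRound(s_3, k_4) = 0x9137A
s_5 = InvRound(s_4, k_3) = 0x4F6C1
s_6 = InvRound(s_5, k_2) = 0xC23D0
s_7 = InvRound(s_6, k_1) = 0xE7F3A
s_8 = InvRound(s_7, k_0) = 0x525D5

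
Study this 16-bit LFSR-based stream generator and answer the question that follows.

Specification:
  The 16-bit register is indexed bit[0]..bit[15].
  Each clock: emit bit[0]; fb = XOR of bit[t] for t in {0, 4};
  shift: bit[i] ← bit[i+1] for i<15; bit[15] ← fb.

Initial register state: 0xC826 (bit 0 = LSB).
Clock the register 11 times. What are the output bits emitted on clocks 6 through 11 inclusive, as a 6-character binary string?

100000

reg_0 = 0xC826
clock 1: out=0, reg = 0x6413
clock 2: out=1, reg = 0x3209
clock 3: out=1, reg = 0x9904
clock 4: out=0, reg = 0x4C82
clock 5: out=0, reg = 0x2641
clock 6: out=1, reg = 0x9320
clock 7: out=0, reg = 0x4990
clock 8: out=0, reg = 0xA4C8
clock 9: out=0, reg = 0x5264
clock 10: out=0, reg = 0x2932
clock 11: out=0, reg = 0x9499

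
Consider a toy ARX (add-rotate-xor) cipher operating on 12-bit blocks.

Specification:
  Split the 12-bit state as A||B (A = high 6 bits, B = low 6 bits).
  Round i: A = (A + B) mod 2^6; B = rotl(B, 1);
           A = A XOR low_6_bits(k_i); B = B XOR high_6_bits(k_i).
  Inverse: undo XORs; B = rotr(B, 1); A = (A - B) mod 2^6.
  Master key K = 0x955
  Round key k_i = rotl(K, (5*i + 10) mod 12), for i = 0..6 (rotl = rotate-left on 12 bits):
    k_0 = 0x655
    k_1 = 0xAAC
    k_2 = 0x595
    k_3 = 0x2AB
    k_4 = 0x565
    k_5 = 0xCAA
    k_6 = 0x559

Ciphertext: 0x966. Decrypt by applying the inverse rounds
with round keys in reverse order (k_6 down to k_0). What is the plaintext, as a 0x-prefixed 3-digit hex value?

0x77D

s_0 = ciphertext = 0x966
s_1 = InvRound(s_0, k_6) = 0x0F9
s_2 = InvRound(s_1, k_5) = 0x125
s_3 = InvRound(s_2, k_4) = 0x258
s_4 = InvRound(s_3, k_3) = 0x649
s_5 = InvRound(s_4, k_2) = 0x76F
s_6 = InvRound(s_5, k_1) = 0x3E2
s_7 = InvRound(s_6, k_0) = 0x77D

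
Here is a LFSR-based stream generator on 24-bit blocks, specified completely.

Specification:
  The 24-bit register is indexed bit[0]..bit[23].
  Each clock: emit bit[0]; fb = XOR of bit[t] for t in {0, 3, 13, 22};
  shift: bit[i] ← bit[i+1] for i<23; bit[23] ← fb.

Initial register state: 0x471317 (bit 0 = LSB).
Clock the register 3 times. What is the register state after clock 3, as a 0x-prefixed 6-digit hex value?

0x88E262

reg_0 = 0x471317
clock 1: out=1, reg = 0x23898B
clock 2: out=1, reg = 0x11C4C5
clock 3: out=1, reg = 0x88E262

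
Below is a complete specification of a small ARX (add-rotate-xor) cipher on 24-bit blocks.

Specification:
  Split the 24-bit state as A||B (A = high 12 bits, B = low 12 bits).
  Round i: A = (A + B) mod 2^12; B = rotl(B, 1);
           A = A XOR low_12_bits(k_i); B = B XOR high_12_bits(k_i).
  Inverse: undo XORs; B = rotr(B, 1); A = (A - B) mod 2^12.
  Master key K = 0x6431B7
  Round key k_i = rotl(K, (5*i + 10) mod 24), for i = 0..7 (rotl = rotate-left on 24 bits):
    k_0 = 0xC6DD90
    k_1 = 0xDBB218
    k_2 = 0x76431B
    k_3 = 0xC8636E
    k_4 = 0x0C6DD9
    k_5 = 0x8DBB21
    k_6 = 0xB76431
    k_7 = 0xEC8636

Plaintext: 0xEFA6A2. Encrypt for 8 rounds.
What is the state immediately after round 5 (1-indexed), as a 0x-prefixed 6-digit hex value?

0xC4AB15

s_0 = plaintext = 0xEFA6A2
s_1 = Round(s_0, k_0) = 0x80C129
s_2 = Round(s_1, k_1) = 0xB2DFE9
s_3 = Round(s_2, k_2) = 0x80D8B7
s_4 = Round(s_3, k_3) = 0x3AADE9
s_5 = Round(s_4, k_4) = 0xC4AB15
s_6 = Round(s_5, k_5) = 0xC7EEF0
s_7 = Round(s_6, k_6) = 0xF5F697
s_8 = Round(s_7, k_7) = 0x3C03E6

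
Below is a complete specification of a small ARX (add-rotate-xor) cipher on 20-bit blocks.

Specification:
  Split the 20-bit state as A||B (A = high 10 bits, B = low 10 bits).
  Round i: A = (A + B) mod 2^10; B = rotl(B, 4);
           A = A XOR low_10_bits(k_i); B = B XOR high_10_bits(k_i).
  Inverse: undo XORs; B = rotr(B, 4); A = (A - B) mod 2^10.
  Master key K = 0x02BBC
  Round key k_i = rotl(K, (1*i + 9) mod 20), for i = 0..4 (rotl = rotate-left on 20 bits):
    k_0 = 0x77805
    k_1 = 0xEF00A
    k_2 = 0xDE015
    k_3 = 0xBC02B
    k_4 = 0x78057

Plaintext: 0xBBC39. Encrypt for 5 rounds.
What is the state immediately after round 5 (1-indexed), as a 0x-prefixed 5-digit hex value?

0xCB362

s_0 = plaintext = 0xBBC39
s_1 = Round(s_0, k_0) = 0xCB64E
s_2 = Round(s_1, k_1) = 0x5C755
s_3 = Round(s_2, k_2) = 0x34E25
s_4 = Round(s_3, k_3) = 0xB4CA8
s_5 = Round(s_4, k_4) = 0xCB362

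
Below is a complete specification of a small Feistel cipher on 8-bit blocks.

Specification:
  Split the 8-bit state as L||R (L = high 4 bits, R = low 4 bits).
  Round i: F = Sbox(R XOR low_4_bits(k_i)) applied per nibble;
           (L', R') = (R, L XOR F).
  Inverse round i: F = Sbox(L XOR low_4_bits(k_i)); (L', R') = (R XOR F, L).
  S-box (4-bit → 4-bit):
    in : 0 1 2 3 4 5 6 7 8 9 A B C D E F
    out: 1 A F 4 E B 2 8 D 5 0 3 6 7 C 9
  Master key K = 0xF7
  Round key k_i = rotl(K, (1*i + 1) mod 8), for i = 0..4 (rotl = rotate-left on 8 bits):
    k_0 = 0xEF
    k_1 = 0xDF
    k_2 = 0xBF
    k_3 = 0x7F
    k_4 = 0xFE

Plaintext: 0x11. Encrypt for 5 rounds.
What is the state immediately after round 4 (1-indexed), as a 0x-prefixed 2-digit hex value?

0x73

s_0 = plaintext = 0x11
s_1 = Round(s_0, k_0) = 0x1D
s_2 = Round(s_1, k_1) = 0xDE
s_3 = Round(s_2, k_2) = 0xE7
s_4 = Round(s_3, k_3) = 0x73
s_5 = Round(s_4, k_4) = 0x30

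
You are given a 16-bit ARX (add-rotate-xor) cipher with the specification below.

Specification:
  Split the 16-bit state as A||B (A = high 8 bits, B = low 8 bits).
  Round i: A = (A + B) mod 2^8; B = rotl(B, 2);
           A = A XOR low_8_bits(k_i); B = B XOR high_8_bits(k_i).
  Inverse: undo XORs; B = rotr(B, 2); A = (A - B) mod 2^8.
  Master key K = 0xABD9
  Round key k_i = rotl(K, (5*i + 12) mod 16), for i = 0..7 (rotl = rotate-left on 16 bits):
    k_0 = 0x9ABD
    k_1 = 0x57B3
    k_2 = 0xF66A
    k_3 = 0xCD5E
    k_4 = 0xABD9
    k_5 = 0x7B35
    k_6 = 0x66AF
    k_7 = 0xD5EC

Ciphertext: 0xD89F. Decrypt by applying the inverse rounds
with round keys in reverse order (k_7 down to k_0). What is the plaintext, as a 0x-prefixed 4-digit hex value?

s_0 = ciphertext = 0xD89F
s_1 = InvRound(s_0, k_7) = 0xA292
s_2 = InvRound(s_1, k_6) = 0xD03D
s_3 = InvRound(s_2, k_5) = 0x5491
s_4 = InvRound(s_3, k_4) = 0xFF8E
s_5 = InvRound(s_4, k_3) = 0xD1D0
s_6 = InvRound(s_5, k_2) = 0x3289
s_7 = InvRound(s_6, k_1) = 0xCAB7
s_8 = InvRound(s_7, k_0) = 0x2C4B

0x2C4B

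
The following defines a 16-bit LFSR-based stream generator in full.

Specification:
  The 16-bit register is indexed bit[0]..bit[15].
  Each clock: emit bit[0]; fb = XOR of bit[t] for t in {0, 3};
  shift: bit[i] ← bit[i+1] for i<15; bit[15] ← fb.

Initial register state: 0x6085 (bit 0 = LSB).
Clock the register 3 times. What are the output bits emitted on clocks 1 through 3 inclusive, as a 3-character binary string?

101

reg_0 = 0x6085
clock 1: out=1, reg = 0xB042
clock 2: out=0, reg = 0x5821
clock 3: out=1, reg = 0xAC10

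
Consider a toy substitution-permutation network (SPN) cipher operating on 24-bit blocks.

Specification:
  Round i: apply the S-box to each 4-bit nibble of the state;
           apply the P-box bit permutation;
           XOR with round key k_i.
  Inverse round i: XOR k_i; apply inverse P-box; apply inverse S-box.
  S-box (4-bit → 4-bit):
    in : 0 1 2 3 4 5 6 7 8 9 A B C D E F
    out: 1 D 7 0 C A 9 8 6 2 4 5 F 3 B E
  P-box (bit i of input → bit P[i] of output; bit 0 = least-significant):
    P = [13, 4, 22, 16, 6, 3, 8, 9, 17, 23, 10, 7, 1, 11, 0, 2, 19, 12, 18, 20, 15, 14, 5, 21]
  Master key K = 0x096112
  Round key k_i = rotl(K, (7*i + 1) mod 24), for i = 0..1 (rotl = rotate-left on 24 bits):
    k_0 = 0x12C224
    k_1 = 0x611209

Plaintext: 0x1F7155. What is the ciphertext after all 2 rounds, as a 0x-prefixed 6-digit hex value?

0x31CEB5

s_0 = plaintext = 0x1F7155
s_1 = Round(s_0, k_0) = 0x255498
s_2 = Round(s_1, k_1) = 0x31CEB5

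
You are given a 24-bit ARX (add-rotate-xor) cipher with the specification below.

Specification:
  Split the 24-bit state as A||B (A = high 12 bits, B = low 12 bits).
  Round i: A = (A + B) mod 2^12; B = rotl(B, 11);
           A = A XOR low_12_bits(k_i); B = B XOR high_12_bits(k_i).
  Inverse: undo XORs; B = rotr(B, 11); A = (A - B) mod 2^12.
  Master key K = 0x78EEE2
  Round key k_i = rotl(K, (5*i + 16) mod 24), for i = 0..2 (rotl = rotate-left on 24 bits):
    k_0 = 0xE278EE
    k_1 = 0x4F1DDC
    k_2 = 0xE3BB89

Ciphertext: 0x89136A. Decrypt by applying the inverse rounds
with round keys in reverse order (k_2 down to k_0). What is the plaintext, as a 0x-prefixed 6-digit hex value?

s_0 = ciphertext = 0x89136A
s_1 = InvRound(s_0, k_2) = 0x875AA3
s_2 = InvRound(s_1, k_1) = 0x904CA5
s_3 = InvRound(s_2, k_0) = 0xCE6504

0xCE6504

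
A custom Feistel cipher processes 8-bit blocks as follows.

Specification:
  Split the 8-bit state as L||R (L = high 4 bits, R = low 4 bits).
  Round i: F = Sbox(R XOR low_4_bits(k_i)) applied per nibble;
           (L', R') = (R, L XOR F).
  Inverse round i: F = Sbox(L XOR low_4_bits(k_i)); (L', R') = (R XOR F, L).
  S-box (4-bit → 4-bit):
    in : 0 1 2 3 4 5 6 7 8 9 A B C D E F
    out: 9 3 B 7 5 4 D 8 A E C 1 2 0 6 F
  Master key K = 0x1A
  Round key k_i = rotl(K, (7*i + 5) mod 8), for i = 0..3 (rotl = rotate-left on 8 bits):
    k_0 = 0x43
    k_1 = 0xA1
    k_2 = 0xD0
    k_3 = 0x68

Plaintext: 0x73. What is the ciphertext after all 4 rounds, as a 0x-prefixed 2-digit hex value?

s_0 = plaintext = 0x73
s_1 = Round(s_0, k_0) = 0x3E
s_2 = Round(s_1, k_1) = 0xEC
s_3 = Round(s_2, k_2) = 0xCC
s_4 = Round(s_3, k_3) = 0xC9

0xC9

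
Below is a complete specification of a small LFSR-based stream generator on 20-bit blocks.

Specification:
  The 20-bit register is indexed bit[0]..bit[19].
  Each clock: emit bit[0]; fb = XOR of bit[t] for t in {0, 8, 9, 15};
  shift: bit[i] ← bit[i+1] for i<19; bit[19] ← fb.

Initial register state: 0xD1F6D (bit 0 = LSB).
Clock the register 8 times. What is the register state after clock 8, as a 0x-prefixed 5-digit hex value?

0x07D1F

reg_0 = 0xD1F6D
clock 1: out=1, reg = 0xE8FB6
clock 2: out=0, reg = 0xF47DB
clock 3: out=1, reg = 0xFA3ED
clock 4: out=1, reg = 0x7D1F6
clock 5: out=0, reg = 0x3E8FB
clock 6: out=1, reg = 0x1F47D
clock 7: out=1, reg = 0x0FA3E
clock 8: out=0, reg = 0x07D1F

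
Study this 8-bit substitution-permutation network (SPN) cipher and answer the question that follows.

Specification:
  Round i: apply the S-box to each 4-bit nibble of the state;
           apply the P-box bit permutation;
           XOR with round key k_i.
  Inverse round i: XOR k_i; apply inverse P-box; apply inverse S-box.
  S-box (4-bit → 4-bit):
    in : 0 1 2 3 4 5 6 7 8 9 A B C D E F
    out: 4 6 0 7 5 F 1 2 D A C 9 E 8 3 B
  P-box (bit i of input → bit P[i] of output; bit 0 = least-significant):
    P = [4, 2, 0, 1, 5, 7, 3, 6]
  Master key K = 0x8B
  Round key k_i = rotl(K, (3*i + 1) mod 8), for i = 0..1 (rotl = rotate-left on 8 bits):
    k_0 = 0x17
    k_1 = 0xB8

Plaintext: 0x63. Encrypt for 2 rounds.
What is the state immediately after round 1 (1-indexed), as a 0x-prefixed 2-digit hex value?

0x22

s_0 = plaintext = 0x63
s_1 = Round(s_0, k_0) = 0x22
s_2 = Round(s_1, k_1) = 0xB8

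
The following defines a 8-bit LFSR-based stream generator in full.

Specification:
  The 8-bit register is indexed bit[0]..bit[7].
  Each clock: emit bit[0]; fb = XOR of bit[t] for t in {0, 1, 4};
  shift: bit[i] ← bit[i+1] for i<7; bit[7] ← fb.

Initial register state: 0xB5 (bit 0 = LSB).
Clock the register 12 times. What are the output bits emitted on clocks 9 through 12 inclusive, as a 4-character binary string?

0010

reg_0 = 0xB5
clock 1: out=1, reg = 0x5A
clock 2: out=0, reg = 0x2D
clock 3: out=1, reg = 0x96
clock 4: out=0, reg = 0x4B
clock 5: out=1, reg = 0x25
clock 6: out=1, reg = 0x92
clock 7: out=0, reg = 0x49
clock 8: out=1, reg = 0xA4
clock 9: out=0, reg = 0x52
clock 10: out=0, reg = 0x29
clock 11: out=1, reg = 0x94
clock 12: out=0, reg = 0xCA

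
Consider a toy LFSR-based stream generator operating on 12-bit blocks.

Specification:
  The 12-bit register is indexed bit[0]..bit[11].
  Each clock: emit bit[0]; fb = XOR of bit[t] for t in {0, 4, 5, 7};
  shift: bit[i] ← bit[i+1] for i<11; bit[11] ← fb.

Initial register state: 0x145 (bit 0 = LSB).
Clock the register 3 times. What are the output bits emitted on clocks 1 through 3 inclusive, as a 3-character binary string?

101

reg_0 = 0x145
clock 1: out=1, reg = 0x8A2
clock 2: out=0, reg = 0x451
clock 3: out=1, reg = 0x228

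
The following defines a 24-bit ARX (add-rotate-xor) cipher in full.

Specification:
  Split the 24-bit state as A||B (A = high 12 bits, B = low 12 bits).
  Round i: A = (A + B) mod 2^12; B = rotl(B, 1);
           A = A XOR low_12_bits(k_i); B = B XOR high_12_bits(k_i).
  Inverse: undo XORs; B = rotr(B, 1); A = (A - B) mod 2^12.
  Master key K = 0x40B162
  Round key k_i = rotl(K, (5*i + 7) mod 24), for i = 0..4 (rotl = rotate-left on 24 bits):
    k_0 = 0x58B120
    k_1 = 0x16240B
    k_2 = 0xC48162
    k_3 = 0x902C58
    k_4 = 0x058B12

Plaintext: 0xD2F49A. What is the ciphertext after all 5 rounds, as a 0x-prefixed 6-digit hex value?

s_0 = plaintext = 0xD2F49A
s_1 = Round(s_0, k_0) = 0x0E9CBF
s_2 = Round(s_1, k_1) = 0x9A381D
s_3 = Round(s_2, k_2) = 0x0A2C73
s_4 = Round(s_3, k_3) = 0x14D1E5
s_5 = Round(s_4, k_4) = 0x820392

0x820392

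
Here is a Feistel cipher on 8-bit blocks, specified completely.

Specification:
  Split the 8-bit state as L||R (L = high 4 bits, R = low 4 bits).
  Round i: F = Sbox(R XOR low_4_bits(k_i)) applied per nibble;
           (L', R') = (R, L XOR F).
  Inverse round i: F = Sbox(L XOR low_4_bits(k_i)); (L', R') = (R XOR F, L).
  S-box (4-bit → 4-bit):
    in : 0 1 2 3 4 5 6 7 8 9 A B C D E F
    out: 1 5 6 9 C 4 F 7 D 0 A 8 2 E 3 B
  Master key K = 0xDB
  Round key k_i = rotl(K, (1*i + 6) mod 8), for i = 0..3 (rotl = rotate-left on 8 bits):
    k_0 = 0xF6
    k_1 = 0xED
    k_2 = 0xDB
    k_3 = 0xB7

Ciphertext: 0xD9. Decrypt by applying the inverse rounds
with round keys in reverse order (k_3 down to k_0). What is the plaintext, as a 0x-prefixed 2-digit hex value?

s_0 = ciphertext = 0xD9
s_1 = InvRound(s_0, k_3) = 0x3D
s_2 = InvRound(s_1, k_2) = 0x03
s_3 = InvRound(s_2, k_1) = 0xD0
s_4 = InvRound(s_3, k_0) = 0x8D

0x8D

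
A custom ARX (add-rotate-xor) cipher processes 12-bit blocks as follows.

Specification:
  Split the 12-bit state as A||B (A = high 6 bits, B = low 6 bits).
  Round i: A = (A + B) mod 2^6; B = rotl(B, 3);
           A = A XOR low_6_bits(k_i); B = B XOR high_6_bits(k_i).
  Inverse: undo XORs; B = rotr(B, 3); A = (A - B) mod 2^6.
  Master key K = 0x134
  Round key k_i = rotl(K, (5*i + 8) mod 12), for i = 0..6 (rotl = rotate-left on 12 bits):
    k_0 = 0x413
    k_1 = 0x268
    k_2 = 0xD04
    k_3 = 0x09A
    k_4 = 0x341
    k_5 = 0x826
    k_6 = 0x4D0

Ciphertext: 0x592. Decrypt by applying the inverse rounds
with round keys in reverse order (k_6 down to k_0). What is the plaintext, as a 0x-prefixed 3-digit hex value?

0x62E

s_0 = ciphertext = 0x592
s_1 = InvRound(s_0, k_6) = 0xF88
s_2 = InvRound(s_1, k_5) = 0x4C5
s_3 = InvRound(s_2, k_4) = 0x441
s_4 = InvRound(s_3, k_3) = 0xCD8
s_5 = InvRound(s_4, k_2) = 0x4A5
s_6 = InvRound(s_5, k_1) = 0x565
s_7 = InvRound(s_6, k_0) = 0x62E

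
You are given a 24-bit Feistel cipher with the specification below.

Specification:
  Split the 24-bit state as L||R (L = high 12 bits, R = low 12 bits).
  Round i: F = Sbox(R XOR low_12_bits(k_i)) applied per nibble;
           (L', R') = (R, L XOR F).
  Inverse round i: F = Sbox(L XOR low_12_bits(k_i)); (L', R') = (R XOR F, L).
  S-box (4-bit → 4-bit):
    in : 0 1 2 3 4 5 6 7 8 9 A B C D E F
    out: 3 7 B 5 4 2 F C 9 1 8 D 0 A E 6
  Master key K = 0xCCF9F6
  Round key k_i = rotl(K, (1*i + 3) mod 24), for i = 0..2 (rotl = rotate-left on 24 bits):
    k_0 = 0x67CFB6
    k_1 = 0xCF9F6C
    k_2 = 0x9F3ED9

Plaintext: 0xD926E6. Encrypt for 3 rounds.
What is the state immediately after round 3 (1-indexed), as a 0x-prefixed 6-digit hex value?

0x34C6A3

s_0 = plaintext = 0xD926E6
s_1 = Round(s_0, k_0) = 0x6E6CB1
s_2 = Round(s_1, k_1) = 0xCB134C
s_3 = Round(s_2, k_2) = 0x34C6A3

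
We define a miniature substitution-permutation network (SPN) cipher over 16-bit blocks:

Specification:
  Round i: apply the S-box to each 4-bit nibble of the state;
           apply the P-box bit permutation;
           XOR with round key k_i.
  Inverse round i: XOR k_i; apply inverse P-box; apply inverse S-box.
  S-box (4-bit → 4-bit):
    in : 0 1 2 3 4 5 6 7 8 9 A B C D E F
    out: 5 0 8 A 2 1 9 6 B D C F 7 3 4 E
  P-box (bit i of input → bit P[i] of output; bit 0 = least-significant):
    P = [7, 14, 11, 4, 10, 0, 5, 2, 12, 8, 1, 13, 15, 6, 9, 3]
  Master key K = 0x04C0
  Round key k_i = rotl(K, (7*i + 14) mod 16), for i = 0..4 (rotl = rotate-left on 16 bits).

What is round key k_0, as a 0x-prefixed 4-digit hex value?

0x0130

K = 0x04C0
k_0 = rotl(K, (7*0+14) mod 16) = rotl(K, 14) = 0x0130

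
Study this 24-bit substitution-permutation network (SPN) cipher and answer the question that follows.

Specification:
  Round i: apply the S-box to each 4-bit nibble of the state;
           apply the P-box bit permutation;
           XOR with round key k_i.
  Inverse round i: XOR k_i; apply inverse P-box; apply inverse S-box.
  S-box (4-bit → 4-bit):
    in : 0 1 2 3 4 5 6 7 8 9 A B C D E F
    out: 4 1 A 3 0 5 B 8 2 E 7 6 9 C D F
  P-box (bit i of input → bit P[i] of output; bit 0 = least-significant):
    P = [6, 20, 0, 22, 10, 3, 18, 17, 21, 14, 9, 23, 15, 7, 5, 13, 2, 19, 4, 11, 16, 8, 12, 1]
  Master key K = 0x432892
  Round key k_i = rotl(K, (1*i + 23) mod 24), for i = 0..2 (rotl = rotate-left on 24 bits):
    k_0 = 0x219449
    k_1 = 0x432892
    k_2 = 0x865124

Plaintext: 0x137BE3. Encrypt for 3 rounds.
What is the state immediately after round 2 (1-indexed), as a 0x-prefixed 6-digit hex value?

0x86C127

s_0 = plaintext = 0x137BE3
s_1 = Round(s_0, k_0) = 0x3EF20D
s_2 = Round(s_1, k_1) = 0x86C127
s_3 = Round(s_2, k_2) = 0xECF828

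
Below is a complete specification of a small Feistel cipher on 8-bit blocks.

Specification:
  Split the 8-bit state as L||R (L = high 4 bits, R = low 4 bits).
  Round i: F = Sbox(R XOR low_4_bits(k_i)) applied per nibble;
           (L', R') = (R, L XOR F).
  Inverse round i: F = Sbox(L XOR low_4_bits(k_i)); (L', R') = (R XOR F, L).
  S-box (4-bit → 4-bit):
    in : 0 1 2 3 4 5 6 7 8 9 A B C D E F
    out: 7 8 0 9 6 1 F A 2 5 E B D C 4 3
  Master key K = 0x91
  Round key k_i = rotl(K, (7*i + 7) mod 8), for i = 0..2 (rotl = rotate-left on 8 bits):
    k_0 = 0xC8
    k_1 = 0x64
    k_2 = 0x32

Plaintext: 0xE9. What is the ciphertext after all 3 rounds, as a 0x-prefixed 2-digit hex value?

s_0 = plaintext = 0xE9
s_1 = Round(s_0, k_0) = 0x96
s_2 = Round(s_1, k_1) = 0x69
s_3 = Round(s_2, k_2) = 0x9D

0x9D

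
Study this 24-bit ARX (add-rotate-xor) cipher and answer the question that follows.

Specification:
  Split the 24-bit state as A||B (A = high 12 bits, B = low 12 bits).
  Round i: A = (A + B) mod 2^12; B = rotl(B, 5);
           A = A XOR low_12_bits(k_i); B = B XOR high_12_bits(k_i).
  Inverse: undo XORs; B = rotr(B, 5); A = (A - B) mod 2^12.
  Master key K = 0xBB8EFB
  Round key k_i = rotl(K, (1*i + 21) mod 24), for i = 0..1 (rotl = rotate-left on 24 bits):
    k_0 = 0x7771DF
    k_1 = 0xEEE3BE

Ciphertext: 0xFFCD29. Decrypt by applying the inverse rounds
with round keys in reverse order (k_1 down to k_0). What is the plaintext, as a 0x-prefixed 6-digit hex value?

0x4D44A7

s_0 = ciphertext = 0xFFCD29
s_1 = InvRound(s_0, k_1) = 0x8A439E
s_2 = InvRound(s_1, k_0) = 0x4D44A7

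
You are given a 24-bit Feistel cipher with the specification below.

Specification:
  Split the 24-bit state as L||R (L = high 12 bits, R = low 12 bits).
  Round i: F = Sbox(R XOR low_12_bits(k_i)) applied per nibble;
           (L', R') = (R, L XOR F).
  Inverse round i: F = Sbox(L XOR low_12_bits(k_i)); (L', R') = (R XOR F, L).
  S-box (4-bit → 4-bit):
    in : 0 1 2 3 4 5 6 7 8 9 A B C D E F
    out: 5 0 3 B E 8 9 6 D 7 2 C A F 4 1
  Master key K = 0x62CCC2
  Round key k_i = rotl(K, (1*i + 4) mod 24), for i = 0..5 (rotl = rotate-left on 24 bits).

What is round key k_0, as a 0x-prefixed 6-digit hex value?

K = 0x62CCC2
k_0 = rotl(K, (1*0+4) mod 24) = rotl(K, 4) = 0x2CCC26

0x2CCC26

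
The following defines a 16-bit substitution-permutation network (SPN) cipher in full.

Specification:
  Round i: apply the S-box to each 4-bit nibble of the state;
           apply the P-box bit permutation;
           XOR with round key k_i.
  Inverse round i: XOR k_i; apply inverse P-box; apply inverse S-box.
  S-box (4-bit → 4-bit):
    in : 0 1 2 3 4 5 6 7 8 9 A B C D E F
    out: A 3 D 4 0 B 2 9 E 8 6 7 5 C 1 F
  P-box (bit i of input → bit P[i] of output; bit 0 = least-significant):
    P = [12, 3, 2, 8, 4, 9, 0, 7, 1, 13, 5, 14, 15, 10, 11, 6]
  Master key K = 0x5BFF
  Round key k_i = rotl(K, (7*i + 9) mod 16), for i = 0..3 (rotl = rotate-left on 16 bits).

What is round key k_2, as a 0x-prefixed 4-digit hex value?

0xFFAD

K = 0x5BFF
k_0 = rotl(K, (7*0+9) mod 16) = rotl(K, 9) = 0xFEB7
k_1 = rotl(K, (7*1+9) mod 16) = rotl(K, 0) = 0x5BFF
k_2 = rotl(K, (7*2+9) mod 16) = rotl(K, 7) = 0xFFAD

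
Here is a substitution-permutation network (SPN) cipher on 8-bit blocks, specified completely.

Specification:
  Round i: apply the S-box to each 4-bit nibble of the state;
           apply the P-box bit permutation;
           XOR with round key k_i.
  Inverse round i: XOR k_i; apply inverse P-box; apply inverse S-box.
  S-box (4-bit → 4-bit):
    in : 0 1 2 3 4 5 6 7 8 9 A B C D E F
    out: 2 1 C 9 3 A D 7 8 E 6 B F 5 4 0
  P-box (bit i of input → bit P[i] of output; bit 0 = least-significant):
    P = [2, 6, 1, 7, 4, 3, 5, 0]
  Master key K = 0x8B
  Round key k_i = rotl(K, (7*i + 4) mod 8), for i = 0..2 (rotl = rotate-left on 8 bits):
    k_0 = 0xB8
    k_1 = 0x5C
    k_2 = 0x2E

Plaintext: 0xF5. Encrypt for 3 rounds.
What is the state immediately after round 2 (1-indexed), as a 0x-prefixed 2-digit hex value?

0xE4

s_0 = plaintext = 0xF5
s_1 = Round(s_0, k_0) = 0x78
s_2 = Round(s_1, k_1) = 0xE4
s_3 = Round(s_2, k_2) = 0x4A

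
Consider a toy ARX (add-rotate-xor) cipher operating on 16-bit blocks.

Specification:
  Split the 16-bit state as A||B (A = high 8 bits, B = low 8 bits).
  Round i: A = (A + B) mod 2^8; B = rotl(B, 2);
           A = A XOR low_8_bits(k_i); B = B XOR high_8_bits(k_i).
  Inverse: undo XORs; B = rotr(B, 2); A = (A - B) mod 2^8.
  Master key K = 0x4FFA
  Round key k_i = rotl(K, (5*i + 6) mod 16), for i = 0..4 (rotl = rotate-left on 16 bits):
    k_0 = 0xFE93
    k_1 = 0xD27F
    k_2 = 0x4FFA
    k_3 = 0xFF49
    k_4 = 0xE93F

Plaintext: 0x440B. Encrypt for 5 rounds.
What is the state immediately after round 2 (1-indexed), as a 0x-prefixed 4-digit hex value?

0xD199

s_0 = plaintext = 0x440B
s_1 = Round(s_0, k_0) = 0xDCD2
s_2 = Round(s_1, k_1) = 0xD199
s_3 = Round(s_2, k_2) = 0x9029
s_4 = Round(s_3, k_3) = 0xF05B
s_5 = Round(s_4, k_4) = 0x7484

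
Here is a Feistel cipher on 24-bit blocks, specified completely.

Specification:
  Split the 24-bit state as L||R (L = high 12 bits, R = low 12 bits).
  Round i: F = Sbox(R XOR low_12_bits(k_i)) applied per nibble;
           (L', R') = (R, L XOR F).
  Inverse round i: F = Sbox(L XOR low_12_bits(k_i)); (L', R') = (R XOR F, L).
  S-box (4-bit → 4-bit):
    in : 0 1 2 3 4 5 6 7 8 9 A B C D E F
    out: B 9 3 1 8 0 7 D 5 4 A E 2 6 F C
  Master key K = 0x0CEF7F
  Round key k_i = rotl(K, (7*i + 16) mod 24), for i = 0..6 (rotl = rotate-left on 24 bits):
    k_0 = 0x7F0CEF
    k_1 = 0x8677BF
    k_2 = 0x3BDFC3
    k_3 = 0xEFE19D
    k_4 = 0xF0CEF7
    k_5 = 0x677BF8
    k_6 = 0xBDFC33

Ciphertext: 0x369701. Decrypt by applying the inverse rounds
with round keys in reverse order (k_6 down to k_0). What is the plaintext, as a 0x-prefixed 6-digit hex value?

0xC36DBB

s_0 = ciphertext = 0x369701
s_1 = InvRound(s_0, k_6) = 0xB0B369
s_2 = InvRound(s_1, k_5) = 0x8A8B0B
s_3 = InvRound(s_2, k_4) = 0xC078A8
s_4 = InvRound(s_3, k_3) = 0xEE2C07
s_5 = InvRound(s_4, k_2) = 0x53EEE2
s_6 = InvRound(s_5, k_1) = 0xDBB53E
s_7 = InvRound(s_6, k_0) = 0xC36DBB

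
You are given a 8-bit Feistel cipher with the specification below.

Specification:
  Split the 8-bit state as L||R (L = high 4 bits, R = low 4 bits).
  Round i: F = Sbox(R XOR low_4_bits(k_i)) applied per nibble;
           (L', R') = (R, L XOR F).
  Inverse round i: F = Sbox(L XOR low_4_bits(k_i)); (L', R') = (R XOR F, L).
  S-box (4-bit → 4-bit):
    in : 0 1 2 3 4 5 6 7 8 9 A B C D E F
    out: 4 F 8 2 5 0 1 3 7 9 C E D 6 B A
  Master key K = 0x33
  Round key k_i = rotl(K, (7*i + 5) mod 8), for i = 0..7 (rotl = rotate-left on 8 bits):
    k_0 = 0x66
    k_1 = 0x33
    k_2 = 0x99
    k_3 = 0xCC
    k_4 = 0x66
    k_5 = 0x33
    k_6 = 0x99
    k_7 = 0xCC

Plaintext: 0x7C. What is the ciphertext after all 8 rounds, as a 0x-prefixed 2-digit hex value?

s_0 = plaintext = 0x7C
s_1 = Round(s_0, k_0) = 0xCB
s_2 = Round(s_1, k_1) = 0xBB
s_3 = Round(s_2, k_2) = 0xB3
s_4 = Round(s_3, k_3) = 0x31
s_5 = Round(s_4, k_4) = 0x10
s_6 = Round(s_5, k_5) = 0x03
s_7 = Round(s_6, k_6) = 0x3C
s_8 = Round(s_7, k_7) = 0xC7

0xC7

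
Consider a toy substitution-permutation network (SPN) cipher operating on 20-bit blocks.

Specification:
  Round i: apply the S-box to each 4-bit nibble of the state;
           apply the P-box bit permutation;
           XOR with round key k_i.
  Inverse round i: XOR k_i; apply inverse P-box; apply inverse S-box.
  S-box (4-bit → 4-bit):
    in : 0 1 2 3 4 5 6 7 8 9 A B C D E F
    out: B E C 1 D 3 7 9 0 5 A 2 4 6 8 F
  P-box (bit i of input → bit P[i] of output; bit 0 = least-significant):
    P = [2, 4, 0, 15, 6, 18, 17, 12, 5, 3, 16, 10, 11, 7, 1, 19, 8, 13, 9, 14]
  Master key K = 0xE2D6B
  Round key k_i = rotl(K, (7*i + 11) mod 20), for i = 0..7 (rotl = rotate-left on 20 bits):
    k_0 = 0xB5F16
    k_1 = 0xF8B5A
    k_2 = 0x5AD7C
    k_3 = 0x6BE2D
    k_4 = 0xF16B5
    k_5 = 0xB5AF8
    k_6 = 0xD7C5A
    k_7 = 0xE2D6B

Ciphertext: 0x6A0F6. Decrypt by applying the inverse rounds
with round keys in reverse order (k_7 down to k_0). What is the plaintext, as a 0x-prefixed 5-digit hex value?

s_0 = ciphertext = 0x6A0F6
s_1 = InvRound(s_0, k_7) = 0x30A8F
s_2 = InvRound(s_1, k_6) = 0x1AEF6
s_3 = InvRound(s_2, k_5) = 0xA2A27
s_4 = InvRound(s_3, k_4) = 0xB62AB
s_5 = InvRound(s_4, k_3) = 0xEF2A7
s_6 = InvRound(s_5, k_2) = 0x4F14D
s_7 = InvRound(s_6, k_1) = 0x14C26
s_8 = InvRound(s_7, k_0) = 0x9E32B

0x9E32B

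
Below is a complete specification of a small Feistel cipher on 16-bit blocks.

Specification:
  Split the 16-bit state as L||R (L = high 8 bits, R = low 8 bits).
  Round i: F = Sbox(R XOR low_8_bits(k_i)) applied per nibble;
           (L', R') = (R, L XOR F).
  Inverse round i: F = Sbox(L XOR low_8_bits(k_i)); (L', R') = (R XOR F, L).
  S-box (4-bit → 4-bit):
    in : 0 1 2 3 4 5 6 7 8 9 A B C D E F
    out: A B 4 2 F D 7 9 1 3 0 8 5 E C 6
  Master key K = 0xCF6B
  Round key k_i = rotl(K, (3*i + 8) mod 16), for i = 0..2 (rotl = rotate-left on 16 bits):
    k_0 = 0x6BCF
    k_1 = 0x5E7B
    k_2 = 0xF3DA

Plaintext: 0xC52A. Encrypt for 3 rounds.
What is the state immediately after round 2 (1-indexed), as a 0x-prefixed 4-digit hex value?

s_0 = plaintext = 0xC52A
s_1 = Round(s_0, k_0) = 0x2A08
s_2 = Round(s_1, k_1) = 0x08B8
s_3 = Round(s_2, k_2) = 0xB87C

0x08B8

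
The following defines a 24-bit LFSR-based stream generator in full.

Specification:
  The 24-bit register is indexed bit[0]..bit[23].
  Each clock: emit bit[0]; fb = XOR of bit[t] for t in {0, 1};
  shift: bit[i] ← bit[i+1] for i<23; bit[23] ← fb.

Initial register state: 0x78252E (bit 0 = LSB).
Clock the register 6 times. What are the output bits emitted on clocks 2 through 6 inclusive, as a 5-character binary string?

11101

reg_0 = 0x78252E
clock 1: out=0, reg = 0xBC1297
clock 2: out=1, reg = 0x5E094B
clock 3: out=1, reg = 0x2F04A5
clock 4: out=1, reg = 0x978252
clock 5: out=0, reg = 0xCBC129
clock 6: out=1, reg = 0xE5E094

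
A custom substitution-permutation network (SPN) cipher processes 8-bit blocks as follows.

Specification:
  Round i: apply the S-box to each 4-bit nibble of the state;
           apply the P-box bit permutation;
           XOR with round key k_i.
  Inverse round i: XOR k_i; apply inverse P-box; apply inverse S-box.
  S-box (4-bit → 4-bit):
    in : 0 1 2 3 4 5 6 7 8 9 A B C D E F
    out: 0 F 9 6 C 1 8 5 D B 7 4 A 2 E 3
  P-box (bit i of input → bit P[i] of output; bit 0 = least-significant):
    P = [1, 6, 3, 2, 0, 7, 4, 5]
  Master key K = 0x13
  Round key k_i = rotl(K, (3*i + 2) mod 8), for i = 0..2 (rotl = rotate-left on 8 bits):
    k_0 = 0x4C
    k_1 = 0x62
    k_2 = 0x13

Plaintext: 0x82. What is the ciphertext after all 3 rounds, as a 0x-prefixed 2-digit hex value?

0x0A

s_0 = plaintext = 0x82
s_1 = Round(s_0, k_0) = 0x7B
s_2 = Round(s_1, k_1) = 0x7B
s_3 = Round(s_2, k_2) = 0x0A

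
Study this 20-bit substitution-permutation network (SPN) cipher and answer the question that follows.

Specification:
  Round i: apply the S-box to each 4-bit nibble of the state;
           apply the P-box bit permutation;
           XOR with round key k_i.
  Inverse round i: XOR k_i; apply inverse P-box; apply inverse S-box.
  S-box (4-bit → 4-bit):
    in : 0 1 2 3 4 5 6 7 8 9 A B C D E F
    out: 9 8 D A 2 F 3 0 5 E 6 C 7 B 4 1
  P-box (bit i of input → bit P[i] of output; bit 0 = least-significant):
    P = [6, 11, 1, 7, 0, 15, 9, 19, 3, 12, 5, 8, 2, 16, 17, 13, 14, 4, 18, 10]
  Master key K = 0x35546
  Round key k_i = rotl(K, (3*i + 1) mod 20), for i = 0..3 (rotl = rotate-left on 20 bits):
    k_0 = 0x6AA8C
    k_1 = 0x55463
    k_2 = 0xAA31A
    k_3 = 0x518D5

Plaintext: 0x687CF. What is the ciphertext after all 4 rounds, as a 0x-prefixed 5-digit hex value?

0x6B132

s_0 = plaintext = 0x687CF
s_1 = Round(s_0, k_0) = 0x468D9
s_2 = Round(s_1, k_1) = 0xCDCDC
s_3 = Round(s_2, k_2) = 0x75B65
s_4 = Round(s_3, k_3) = 0x6B132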